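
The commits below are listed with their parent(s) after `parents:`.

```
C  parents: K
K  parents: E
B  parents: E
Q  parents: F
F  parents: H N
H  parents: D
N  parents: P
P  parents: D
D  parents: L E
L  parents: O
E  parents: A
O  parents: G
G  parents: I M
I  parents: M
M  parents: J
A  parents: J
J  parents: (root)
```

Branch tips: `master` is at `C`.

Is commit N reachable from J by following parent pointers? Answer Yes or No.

No

Ancestors of J: {J}.
N is not in that set, so it is not an ancestor of J.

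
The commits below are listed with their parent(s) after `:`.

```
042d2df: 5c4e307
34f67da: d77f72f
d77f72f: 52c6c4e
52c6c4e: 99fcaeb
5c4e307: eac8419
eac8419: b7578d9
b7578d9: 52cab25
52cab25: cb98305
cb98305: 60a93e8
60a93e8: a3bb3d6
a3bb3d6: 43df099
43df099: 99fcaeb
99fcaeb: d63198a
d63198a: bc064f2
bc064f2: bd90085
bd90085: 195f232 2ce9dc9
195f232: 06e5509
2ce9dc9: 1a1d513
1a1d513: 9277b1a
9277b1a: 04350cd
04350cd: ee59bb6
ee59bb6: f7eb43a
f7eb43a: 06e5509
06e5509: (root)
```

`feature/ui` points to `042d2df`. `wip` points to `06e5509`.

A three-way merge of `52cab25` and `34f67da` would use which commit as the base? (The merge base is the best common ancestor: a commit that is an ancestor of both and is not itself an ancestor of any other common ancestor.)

99fcaeb

Ancestors of 52cab25: {04350cd, 06e5509, 195f232, 1a1d513, 2ce9dc9, 43df099, 52cab25, 60a93e8, 9277b1a, 99fcaeb, a3bb3d6, bc064f2, bd90085, cb98305, d63198a, ee59bb6, f7eb43a}.
Ancestors of 34f67da: {04350cd, 06e5509, 195f232, 1a1d513, 2ce9dc9, 34f67da, 52c6c4e, 9277b1a, 99fcaeb, bc064f2, bd90085, d63198a, d77f72f, ee59bb6, f7eb43a}.
Common ancestors: {04350cd, 06e5509, 195f232, 1a1d513, 2ce9dc9, 9277b1a, 99fcaeb, bc064f2, bd90085, d63198a, ee59bb6, f7eb43a}.
Among these, 99fcaeb is not an ancestor of any other common ancestor — it is the merge base.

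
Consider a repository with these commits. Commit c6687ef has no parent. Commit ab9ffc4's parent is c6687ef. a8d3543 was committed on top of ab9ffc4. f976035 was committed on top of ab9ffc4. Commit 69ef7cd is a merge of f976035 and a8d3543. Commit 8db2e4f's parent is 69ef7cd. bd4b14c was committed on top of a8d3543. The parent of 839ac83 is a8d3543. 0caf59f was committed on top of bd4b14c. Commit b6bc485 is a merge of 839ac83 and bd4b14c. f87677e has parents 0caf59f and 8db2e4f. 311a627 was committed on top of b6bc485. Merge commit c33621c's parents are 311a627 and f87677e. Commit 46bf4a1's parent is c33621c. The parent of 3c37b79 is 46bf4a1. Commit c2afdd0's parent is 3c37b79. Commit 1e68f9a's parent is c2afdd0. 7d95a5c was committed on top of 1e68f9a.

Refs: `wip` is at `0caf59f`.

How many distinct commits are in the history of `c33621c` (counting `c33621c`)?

13

Walking parent pointers from c33621c: reachable set = {0caf59f, 311a627, 69ef7cd, 839ac83, 8db2e4f, a8d3543, ab9ffc4, b6bc485, bd4b14c, c33621c, c6687ef, f87677e, f976035}.
That is 13 commits.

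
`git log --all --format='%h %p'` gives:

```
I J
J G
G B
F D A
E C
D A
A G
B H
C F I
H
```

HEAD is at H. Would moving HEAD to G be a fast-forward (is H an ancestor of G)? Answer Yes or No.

Yes

A fast-forward from H to G is possible iff H is an ancestor of G.
Ancestors of G: {B, G, H}.
H is among them, so fast-forward is possible.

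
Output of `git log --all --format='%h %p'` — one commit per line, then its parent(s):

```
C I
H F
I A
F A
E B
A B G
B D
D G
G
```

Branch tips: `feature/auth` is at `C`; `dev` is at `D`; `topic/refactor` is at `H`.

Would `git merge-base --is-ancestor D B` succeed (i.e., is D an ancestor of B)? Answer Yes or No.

Yes

Ancestors of B (commits reachable by following parents): {B, D, G}.
D is in that set, so it is an ancestor of B.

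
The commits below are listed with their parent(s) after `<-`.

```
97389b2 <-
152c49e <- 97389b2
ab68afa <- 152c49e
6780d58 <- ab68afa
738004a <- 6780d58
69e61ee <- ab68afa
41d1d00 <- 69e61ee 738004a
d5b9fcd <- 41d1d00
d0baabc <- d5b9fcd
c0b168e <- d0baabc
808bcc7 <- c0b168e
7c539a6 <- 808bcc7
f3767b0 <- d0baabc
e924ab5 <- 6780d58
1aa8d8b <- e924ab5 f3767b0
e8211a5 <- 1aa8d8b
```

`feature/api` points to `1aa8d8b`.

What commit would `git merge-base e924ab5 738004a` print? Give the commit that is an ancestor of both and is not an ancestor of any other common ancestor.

Ancestors of e924ab5: {152c49e, 6780d58, 97389b2, ab68afa, e924ab5}.
Ancestors of 738004a: {152c49e, 6780d58, 738004a, 97389b2, ab68afa}.
Common ancestors: {152c49e, 6780d58, 97389b2, ab68afa}.
Among these, 6780d58 is not an ancestor of any other common ancestor — it is the merge base.

6780d58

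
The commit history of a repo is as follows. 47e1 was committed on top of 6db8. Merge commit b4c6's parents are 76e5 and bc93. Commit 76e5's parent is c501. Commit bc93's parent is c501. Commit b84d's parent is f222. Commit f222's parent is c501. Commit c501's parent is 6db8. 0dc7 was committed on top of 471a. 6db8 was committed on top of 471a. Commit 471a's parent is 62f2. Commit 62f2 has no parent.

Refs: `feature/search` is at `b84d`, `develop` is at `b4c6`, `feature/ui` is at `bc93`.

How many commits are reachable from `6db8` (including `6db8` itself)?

3

Walking parent pointers from 6db8: reachable set = {471a, 62f2, 6db8}.
That is 3 commits.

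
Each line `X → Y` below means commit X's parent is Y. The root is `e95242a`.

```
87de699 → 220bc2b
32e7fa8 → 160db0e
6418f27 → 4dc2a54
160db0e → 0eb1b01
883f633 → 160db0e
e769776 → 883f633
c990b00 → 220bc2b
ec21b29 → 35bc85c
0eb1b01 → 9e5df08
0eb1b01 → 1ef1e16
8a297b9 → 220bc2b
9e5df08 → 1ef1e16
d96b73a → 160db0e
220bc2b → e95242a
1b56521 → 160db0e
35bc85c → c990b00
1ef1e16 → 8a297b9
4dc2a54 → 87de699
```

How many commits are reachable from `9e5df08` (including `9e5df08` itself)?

Walking parent pointers from 9e5df08: reachable set = {1ef1e16, 220bc2b, 8a297b9, 9e5df08, e95242a}.
That is 5 commits.

5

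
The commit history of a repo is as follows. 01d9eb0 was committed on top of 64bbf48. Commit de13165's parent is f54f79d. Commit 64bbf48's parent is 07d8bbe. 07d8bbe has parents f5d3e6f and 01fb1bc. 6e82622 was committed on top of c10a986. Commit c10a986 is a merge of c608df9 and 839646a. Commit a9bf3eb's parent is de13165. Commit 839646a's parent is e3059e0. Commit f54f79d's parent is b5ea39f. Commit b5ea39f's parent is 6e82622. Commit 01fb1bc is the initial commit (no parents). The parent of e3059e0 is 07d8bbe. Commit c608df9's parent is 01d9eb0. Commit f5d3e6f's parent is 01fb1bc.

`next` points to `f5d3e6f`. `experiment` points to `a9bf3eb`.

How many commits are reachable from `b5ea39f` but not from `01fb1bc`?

Reachable from b5ea39f: {01d9eb0, 01fb1bc, 07d8bbe, 64bbf48, 6e82622, 839646a, b5ea39f, c10a986, c608df9, e3059e0, f5d3e6f}.
Reachable from 01fb1bc: {01fb1bc}.
In b5ea39f's history but not 01fb1bc's: {01d9eb0, 07d8bbe, 64bbf48, 6e82622, 839646a, b5ea39f, c10a986, c608df9, e3059e0, f5d3e6f} — 10 commits.

10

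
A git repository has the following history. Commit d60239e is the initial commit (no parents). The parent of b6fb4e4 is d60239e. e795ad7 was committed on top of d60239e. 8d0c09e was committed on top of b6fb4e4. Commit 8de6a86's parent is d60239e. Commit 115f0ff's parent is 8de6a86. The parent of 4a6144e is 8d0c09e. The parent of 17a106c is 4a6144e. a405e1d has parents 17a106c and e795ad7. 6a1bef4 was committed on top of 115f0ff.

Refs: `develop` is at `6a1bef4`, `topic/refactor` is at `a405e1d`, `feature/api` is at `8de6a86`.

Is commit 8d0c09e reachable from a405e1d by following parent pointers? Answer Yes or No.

Yes

Ancestors of a405e1d (commits reachable by following parents): {17a106c, 4a6144e, 8d0c09e, a405e1d, b6fb4e4, d60239e, e795ad7}.
8d0c09e is in that set, so it is an ancestor of a405e1d.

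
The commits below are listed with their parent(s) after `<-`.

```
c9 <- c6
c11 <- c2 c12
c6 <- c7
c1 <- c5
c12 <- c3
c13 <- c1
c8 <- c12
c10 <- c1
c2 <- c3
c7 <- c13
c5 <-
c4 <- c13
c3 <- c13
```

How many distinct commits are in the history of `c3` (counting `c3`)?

4

Walking parent pointers from c3: reachable set = {c1, c13, c3, c5}.
That is 4 commits.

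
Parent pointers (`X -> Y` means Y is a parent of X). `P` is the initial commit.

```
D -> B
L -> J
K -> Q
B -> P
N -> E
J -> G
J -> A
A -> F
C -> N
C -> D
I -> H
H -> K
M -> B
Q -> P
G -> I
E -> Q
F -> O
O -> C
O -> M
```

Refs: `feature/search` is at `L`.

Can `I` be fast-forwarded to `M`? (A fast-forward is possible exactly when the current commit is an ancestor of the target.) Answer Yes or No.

No

A fast-forward from I to M is possible iff I is an ancestor of M.
Ancestors of M: {B, M, P}.
I is not among them, so fast-forward is not possible.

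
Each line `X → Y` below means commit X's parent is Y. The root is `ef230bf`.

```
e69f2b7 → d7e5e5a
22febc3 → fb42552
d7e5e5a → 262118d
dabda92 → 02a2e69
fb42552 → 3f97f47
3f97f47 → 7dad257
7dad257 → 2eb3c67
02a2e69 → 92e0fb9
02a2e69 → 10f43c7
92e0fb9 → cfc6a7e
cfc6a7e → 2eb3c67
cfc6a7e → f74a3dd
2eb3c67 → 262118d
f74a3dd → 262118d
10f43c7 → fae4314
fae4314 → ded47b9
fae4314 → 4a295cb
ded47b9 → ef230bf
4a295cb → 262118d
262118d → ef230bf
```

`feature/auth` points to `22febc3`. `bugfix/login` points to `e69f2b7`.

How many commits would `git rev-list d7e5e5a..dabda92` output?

Reachable from dabda92: {02a2e69, 10f43c7, 262118d, 2eb3c67, 4a295cb, 92e0fb9, cfc6a7e, dabda92, ded47b9, ef230bf, f74a3dd, fae4314}.
Reachable from d7e5e5a: {262118d, d7e5e5a, ef230bf}.
In dabda92's history but not d7e5e5a's: {02a2e69, 10f43c7, 2eb3c67, 4a295cb, 92e0fb9, cfc6a7e, dabda92, ded47b9, f74a3dd, fae4314} — 10 commits.

10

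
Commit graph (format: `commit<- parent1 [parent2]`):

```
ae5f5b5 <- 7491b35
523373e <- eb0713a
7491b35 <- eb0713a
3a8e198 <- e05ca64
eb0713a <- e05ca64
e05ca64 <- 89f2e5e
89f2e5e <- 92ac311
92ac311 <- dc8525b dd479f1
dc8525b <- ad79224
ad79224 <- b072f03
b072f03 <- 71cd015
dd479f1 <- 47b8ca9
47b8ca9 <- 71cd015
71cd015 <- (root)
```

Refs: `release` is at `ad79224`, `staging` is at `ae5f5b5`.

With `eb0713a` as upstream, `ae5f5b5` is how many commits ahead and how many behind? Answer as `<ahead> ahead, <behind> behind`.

Reachable from ae5f5b5: {47b8ca9, 71cd015, 7491b35, 89f2e5e, 92ac311, ad79224, ae5f5b5, b072f03, dc8525b, dd479f1, e05ca64, eb0713a}.
Reachable from eb0713a: {47b8ca9, 71cd015, 89f2e5e, 92ac311, ad79224, b072f03, dc8525b, dd479f1, e05ca64, eb0713a}.
Only in ae5f5b5's history (ahead): {7491b35, ae5f5b5} — 2.
Only in eb0713a's history (behind): {} — 0.

2 ahead, 0 behind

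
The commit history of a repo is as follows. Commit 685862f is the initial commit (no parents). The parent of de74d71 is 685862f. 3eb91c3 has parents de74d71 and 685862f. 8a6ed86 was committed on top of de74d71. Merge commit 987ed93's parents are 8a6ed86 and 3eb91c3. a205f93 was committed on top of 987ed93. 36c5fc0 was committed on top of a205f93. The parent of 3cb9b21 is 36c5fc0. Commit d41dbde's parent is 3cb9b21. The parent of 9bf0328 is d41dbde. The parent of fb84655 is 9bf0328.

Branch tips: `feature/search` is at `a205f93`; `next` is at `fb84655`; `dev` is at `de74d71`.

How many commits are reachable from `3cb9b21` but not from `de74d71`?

6

Reachable from 3cb9b21: {36c5fc0, 3cb9b21, 3eb91c3, 685862f, 8a6ed86, 987ed93, a205f93, de74d71}.
Reachable from de74d71: {685862f, de74d71}.
In 3cb9b21's history but not de74d71's: {36c5fc0, 3cb9b21, 3eb91c3, 8a6ed86, 987ed93, a205f93} — 6 commits.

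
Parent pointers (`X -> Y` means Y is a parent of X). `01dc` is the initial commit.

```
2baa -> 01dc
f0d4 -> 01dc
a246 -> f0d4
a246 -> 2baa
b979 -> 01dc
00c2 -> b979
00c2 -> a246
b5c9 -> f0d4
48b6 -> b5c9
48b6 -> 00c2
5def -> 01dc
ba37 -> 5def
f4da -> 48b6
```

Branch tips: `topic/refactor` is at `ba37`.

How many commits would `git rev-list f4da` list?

Walking parent pointers from f4da: reachable set = {00c2, 01dc, 2baa, 48b6, a246, b5c9, b979, f0d4, f4da}.
That is 9 commits.

9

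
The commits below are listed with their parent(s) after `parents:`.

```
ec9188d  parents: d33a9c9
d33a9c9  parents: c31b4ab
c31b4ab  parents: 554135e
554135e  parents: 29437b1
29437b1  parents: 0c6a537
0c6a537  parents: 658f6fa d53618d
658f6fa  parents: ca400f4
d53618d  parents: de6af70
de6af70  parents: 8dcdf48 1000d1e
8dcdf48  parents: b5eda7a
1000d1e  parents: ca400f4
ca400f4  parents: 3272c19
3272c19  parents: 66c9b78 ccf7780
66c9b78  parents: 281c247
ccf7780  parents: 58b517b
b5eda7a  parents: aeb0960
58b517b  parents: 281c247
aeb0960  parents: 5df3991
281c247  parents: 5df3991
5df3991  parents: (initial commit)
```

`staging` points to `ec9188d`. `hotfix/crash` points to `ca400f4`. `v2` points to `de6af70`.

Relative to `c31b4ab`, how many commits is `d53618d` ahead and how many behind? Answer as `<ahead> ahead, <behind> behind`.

Reachable from d53618d: {1000d1e, 281c247, 3272c19, 58b517b, 5df3991, 66c9b78, 8dcdf48, aeb0960, b5eda7a, ca400f4, ccf7780, d53618d, de6af70}.
Reachable from c31b4ab: {0c6a537, 1000d1e, 281c247, 29437b1, 3272c19, 554135e, 58b517b, 5df3991, 658f6fa, 66c9b78, 8dcdf48, aeb0960, b5eda7a, c31b4ab, ca400f4, ccf7780, d53618d, de6af70}.
Only in d53618d's history (ahead): {} — 0.
Only in c31b4ab's history (behind): {0c6a537, 29437b1, 554135e, 658f6fa, c31b4ab} — 5.

0 ahead, 5 behind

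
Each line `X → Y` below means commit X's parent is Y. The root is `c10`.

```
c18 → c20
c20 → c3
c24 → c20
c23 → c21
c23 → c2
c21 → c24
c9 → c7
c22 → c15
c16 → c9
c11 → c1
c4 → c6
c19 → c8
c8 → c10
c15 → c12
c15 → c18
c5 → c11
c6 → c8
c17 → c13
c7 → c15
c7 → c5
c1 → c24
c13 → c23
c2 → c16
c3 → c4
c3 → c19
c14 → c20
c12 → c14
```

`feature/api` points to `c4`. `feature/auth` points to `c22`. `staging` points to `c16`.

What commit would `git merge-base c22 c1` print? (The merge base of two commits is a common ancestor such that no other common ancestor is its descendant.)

Ancestors of c22: {c10, c12, c14, c15, c18, c19, c20, c22, c3, c4, c6, c8}.
Ancestors of c1: {c1, c10, c19, c20, c24, c3, c4, c6, c8}.
Common ancestors: {c10, c19, c20, c3, c4, c6, c8}.
Among these, c20 is not an ancestor of any other common ancestor — it is the merge base.

c20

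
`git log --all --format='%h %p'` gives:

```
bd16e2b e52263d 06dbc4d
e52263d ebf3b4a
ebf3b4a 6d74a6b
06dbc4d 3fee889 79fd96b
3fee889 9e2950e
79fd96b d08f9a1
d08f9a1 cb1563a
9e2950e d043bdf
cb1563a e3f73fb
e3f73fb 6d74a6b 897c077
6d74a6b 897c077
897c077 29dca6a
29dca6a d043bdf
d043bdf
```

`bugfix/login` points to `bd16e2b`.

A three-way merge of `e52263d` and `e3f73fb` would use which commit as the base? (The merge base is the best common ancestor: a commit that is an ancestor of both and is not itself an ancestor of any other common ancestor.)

Ancestors of e52263d: {29dca6a, 6d74a6b, 897c077, d043bdf, e52263d, ebf3b4a}.
Ancestors of e3f73fb: {29dca6a, 6d74a6b, 897c077, d043bdf, e3f73fb}.
Common ancestors: {29dca6a, 6d74a6b, 897c077, d043bdf}.
Among these, 6d74a6b is not an ancestor of any other common ancestor — it is the merge base.

6d74a6b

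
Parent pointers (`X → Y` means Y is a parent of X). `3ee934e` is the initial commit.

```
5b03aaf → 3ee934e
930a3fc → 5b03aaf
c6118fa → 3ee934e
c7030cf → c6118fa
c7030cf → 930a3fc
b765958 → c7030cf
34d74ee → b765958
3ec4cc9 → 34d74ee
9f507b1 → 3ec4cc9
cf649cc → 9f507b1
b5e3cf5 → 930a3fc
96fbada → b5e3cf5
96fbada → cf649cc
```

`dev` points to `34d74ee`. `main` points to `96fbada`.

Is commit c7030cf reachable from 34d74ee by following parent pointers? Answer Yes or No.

Yes

Ancestors of 34d74ee (commits reachable by following parents): {34d74ee, 3ee934e, 5b03aaf, 930a3fc, b765958, c6118fa, c7030cf}.
c7030cf is in that set, so it is an ancestor of 34d74ee.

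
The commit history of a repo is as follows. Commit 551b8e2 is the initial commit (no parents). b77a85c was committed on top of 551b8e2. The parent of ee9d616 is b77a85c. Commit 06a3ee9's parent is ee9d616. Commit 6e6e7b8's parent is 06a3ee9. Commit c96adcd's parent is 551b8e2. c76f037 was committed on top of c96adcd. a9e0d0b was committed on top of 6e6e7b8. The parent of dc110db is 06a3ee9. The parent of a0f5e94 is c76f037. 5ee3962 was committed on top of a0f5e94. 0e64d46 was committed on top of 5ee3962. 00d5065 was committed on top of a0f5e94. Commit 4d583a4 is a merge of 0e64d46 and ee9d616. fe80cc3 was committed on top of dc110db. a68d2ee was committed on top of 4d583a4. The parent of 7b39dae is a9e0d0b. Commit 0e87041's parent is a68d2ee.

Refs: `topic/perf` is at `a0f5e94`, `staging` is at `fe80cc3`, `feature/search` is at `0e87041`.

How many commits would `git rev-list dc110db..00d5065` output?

Reachable from 00d5065: {00d5065, 551b8e2, a0f5e94, c76f037, c96adcd}.
Reachable from dc110db: {06a3ee9, 551b8e2, b77a85c, dc110db, ee9d616}.
In 00d5065's history but not dc110db's: {00d5065, a0f5e94, c76f037, c96adcd} — 4 commits.

4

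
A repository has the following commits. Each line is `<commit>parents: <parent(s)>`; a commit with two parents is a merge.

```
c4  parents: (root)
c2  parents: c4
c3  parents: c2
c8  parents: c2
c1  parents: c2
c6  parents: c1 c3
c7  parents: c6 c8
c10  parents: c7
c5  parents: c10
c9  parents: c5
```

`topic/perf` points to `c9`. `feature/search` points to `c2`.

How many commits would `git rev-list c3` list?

3

Walking parent pointers from c3: reachable set = {c2, c3, c4}.
That is 3 commits.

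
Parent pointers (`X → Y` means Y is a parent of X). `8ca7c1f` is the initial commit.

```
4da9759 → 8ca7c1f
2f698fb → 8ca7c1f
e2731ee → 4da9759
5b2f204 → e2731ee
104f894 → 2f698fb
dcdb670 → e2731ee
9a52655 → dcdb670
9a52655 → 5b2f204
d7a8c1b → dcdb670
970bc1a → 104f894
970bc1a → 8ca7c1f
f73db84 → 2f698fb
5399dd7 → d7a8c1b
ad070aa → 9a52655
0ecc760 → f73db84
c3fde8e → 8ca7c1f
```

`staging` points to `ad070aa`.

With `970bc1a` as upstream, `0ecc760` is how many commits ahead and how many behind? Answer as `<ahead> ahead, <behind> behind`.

2 ahead, 2 behind

Reachable from 0ecc760: {0ecc760, 2f698fb, 8ca7c1f, f73db84}.
Reachable from 970bc1a: {104f894, 2f698fb, 8ca7c1f, 970bc1a}.
Only in 0ecc760's history (ahead): {0ecc760, f73db84} — 2.
Only in 970bc1a's history (behind): {104f894, 970bc1a} — 2.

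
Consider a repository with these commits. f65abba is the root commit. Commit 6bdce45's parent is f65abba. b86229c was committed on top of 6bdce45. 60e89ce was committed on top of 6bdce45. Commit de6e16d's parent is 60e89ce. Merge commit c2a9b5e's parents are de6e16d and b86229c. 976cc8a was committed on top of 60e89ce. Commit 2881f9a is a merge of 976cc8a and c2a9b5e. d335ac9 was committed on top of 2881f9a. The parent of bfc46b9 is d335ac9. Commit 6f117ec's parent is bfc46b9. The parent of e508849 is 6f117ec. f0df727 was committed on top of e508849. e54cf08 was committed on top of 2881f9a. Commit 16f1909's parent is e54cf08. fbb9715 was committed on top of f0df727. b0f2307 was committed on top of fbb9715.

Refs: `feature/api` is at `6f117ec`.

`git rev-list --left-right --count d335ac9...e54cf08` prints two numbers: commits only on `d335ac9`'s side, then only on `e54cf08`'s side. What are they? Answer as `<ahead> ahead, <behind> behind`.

Reachable from d335ac9: {2881f9a, 60e89ce, 6bdce45, 976cc8a, b86229c, c2a9b5e, d335ac9, de6e16d, f65abba}.
Reachable from e54cf08: {2881f9a, 60e89ce, 6bdce45, 976cc8a, b86229c, c2a9b5e, de6e16d, e54cf08, f65abba}.
Only in d335ac9's history (ahead): {d335ac9} — 1.
Only in e54cf08's history (behind): {e54cf08} — 1.

1 ahead, 1 behind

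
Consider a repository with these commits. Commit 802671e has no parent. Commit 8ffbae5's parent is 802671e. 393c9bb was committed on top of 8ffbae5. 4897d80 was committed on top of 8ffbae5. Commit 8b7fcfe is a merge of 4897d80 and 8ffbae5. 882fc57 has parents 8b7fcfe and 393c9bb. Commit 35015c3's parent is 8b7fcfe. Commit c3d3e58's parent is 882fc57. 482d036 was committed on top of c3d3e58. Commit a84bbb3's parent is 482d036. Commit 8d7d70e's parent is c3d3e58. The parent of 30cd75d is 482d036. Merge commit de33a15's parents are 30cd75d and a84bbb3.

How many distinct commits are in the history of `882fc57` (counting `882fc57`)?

6

Walking parent pointers from 882fc57: reachable set = {393c9bb, 4897d80, 802671e, 882fc57, 8b7fcfe, 8ffbae5}.
That is 6 commits.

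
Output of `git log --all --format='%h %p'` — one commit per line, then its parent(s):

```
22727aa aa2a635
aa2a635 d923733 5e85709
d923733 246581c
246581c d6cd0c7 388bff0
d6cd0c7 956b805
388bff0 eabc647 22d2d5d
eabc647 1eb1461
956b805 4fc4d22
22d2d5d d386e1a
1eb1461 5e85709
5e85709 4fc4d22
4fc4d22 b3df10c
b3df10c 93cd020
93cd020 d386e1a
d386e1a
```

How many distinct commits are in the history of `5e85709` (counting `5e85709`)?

Walking parent pointers from 5e85709: reachable set = {4fc4d22, 5e85709, 93cd020, b3df10c, d386e1a}.
That is 5 commits.

5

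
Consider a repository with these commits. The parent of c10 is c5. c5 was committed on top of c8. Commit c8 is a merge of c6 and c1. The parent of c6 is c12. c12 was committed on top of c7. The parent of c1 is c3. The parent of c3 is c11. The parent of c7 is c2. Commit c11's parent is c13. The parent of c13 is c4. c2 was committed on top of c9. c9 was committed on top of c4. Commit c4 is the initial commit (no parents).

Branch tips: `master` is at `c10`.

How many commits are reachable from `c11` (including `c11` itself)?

3

Walking parent pointers from c11: reachable set = {c11, c13, c4}.
That is 3 commits.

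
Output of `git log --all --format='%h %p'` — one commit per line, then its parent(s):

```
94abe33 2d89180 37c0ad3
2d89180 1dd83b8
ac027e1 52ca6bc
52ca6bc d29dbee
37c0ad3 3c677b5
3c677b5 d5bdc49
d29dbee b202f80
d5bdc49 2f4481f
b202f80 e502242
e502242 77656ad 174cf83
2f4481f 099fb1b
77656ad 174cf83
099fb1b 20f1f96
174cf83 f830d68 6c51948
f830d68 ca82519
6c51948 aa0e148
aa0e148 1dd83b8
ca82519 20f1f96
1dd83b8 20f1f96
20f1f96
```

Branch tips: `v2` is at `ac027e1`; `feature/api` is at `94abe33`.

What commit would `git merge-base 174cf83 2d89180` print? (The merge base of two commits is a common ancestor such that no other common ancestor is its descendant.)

1dd83b8

Ancestors of 174cf83: {174cf83, 1dd83b8, 20f1f96, 6c51948, aa0e148, ca82519, f830d68}.
Ancestors of 2d89180: {1dd83b8, 20f1f96, 2d89180}.
Common ancestors: {1dd83b8, 20f1f96}.
Among these, 1dd83b8 is not an ancestor of any other common ancestor — it is the merge base.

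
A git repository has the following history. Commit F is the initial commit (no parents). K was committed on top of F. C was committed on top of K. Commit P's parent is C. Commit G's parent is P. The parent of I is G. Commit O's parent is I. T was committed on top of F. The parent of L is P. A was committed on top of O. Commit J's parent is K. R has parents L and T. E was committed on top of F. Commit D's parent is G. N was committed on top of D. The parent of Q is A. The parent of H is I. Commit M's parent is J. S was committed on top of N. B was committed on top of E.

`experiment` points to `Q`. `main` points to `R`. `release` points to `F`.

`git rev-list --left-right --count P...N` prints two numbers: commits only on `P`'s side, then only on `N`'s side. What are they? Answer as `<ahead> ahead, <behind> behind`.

Reachable from P: {C, F, K, P}.
Reachable from N: {C, D, F, G, K, N, P}.
Only in P's history (ahead): {} — 0.
Only in N's history (behind): {D, G, N} — 3.

0 ahead, 3 behind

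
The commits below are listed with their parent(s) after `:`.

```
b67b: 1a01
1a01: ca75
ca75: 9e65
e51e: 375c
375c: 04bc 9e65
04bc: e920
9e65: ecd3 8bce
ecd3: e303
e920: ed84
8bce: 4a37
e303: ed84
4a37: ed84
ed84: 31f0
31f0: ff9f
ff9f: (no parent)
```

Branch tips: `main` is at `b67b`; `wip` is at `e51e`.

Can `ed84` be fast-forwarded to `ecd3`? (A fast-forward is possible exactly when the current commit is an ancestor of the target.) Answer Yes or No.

A fast-forward from ed84 to ecd3 is possible iff ed84 is an ancestor of ecd3.
Ancestors of ecd3: {31f0, e303, ecd3, ed84, ff9f}.
ed84 is among them, so fast-forward is possible.

Yes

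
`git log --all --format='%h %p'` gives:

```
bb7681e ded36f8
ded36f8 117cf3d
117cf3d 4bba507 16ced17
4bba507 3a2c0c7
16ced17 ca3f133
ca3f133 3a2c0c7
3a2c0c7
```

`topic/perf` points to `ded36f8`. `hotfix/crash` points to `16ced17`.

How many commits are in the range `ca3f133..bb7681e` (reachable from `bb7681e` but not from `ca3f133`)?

5

Reachable from bb7681e: {117cf3d, 16ced17, 3a2c0c7, 4bba507, bb7681e, ca3f133, ded36f8}.
Reachable from ca3f133: {3a2c0c7, ca3f133}.
In bb7681e's history but not ca3f133's: {117cf3d, 16ced17, 4bba507, bb7681e, ded36f8} — 5 commits.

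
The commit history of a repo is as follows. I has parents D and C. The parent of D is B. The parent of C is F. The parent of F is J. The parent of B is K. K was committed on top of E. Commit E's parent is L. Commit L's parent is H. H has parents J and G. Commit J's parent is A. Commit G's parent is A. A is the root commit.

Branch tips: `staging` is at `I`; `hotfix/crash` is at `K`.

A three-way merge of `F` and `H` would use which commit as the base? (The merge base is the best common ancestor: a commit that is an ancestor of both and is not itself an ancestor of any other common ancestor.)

Ancestors of F: {A, F, J}.
Ancestors of H: {A, G, H, J}.
Common ancestors: {A, J}.
Among these, J is not an ancestor of any other common ancestor — it is the merge base.

J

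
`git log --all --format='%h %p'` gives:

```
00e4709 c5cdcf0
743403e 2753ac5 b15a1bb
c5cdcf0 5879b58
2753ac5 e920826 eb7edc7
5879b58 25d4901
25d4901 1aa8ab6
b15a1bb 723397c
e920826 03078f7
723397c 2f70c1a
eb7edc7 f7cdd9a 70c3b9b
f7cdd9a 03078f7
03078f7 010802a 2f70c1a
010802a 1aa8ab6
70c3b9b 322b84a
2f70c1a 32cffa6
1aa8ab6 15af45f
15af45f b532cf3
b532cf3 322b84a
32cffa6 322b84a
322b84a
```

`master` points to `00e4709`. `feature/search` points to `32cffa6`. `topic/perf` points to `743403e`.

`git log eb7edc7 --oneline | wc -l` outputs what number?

11

Walking parent pointers from eb7edc7: reachable set = {010802a, 03078f7, 15af45f, 1aa8ab6, 2f70c1a, 322b84a, 32cffa6, 70c3b9b, b532cf3, eb7edc7, f7cdd9a}.
That is 11 commits.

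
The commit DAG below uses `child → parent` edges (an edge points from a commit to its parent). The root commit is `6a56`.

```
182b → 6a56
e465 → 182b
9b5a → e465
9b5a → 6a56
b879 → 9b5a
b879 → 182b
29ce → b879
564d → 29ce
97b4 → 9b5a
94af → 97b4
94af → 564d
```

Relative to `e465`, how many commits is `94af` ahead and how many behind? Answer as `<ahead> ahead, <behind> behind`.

6 ahead, 0 behind

Reachable from 94af: {182b, 29ce, 564d, 6a56, 94af, 97b4, 9b5a, b879, e465}.
Reachable from e465: {182b, 6a56, e465}.
Only in 94af's history (ahead): {29ce, 564d, 94af, 97b4, 9b5a, b879} — 6.
Only in e465's history (behind): {} — 0.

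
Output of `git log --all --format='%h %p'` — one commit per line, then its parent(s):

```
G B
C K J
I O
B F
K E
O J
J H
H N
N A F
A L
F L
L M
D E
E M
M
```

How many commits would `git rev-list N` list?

5

Walking parent pointers from N: reachable set = {A, F, L, M, N}.
That is 5 commits.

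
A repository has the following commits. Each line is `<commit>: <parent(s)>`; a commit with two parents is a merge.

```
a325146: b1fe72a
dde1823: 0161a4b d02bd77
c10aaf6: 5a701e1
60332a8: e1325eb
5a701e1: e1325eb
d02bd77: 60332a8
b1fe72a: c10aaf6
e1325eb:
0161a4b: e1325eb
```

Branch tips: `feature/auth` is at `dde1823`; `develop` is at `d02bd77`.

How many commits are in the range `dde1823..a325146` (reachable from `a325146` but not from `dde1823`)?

4

Reachable from a325146: {5a701e1, a325146, b1fe72a, c10aaf6, e1325eb}.
Reachable from dde1823: {0161a4b, 60332a8, d02bd77, dde1823, e1325eb}.
In a325146's history but not dde1823's: {5a701e1, a325146, b1fe72a, c10aaf6} — 4 commits.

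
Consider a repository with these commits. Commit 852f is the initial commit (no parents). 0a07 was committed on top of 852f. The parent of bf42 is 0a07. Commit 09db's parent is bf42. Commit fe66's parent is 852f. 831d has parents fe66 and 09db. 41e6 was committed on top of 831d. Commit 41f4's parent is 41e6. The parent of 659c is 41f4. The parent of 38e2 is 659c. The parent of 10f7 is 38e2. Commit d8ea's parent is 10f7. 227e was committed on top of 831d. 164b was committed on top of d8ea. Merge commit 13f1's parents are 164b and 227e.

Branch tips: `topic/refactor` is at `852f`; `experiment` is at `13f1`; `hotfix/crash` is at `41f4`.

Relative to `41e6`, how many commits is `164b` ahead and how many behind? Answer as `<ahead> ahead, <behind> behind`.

6 ahead, 0 behind

Reachable from 164b: {09db, 0a07, 10f7, 164b, 38e2, 41e6, 41f4, 659c, 831d, 852f, bf42, d8ea, fe66}.
Reachable from 41e6: {09db, 0a07, 41e6, 831d, 852f, bf42, fe66}.
Only in 164b's history (ahead): {10f7, 164b, 38e2, 41f4, 659c, d8ea} — 6.
Only in 41e6's history (behind): {} — 0.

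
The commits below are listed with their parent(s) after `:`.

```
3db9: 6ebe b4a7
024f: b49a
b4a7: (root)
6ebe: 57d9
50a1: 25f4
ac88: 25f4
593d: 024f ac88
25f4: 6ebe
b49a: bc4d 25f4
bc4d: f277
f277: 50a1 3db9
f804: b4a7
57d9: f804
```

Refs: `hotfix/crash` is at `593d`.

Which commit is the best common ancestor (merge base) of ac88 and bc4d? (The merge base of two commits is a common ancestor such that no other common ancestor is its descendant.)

Ancestors of ac88: {25f4, 57d9, 6ebe, ac88, b4a7, f804}.
Ancestors of bc4d: {25f4, 3db9, 50a1, 57d9, 6ebe, b4a7, bc4d, f277, f804}.
Common ancestors: {25f4, 57d9, 6ebe, b4a7, f804}.
Among these, 25f4 is not an ancestor of any other common ancestor — it is the merge base.

25f4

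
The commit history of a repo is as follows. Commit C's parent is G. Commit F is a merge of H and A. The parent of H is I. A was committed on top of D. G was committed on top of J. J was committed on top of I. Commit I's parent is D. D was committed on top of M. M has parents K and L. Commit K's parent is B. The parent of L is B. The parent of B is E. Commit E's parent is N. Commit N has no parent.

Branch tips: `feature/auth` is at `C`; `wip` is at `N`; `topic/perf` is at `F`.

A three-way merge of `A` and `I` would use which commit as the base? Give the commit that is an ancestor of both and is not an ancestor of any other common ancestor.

Ancestors of A: {A, B, D, E, K, L, M, N}.
Ancestors of I: {B, D, E, I, K, L, M, N}.
Common ancestors: {B, D, E, K, L, M, N}.
Among these, D is not an ancestor of any other common ancestor — it is the merge base.

D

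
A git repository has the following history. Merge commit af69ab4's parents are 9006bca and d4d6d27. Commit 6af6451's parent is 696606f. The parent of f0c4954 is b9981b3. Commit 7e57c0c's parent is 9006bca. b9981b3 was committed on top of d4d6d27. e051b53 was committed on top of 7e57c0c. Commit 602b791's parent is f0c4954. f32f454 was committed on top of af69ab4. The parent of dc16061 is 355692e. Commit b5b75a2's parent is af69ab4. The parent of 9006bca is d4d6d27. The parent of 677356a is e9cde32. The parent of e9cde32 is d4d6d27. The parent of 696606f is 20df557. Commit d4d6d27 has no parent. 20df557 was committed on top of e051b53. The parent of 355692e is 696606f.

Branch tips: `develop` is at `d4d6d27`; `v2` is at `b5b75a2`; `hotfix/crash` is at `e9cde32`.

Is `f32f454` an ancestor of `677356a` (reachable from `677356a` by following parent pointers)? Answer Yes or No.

No

Ancestors of 677356a: {677356a, d4d6d27, e9cde32}.
f32f454 is not in that set, so it is not an ancestor of 677356a.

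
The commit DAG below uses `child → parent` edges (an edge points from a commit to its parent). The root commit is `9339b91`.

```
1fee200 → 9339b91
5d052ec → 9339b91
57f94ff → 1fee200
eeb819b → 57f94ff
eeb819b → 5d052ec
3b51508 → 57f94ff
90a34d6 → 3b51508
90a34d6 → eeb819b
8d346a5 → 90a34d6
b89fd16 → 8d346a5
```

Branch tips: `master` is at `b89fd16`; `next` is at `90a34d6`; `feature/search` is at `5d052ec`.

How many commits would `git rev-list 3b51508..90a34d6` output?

Reachable from 90a34d6: {1fee200, 3b51508, 57f94ff, 5d052ec, 90a34d6, 9339b91, eeb819b}.
Reachable from 3b51508: {1fee200, 3b51508, 57f94ff, 9339b91}.
In 90a34d6's history but not 3b51508's: {5d052ec, 90a34d6, eeb819b} — 3 commits.

3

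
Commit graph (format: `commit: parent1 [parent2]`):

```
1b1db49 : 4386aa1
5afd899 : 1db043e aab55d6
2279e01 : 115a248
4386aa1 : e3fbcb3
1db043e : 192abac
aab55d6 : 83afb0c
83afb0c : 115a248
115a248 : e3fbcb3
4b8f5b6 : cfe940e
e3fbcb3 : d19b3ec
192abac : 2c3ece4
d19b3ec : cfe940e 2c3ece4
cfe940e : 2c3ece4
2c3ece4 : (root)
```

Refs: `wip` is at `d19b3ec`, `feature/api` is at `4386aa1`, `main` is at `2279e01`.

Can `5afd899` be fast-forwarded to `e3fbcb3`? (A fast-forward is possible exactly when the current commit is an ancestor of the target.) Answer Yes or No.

A fast-forward from 5afd899 to e3fbcb3 is possible iff 5afd899 is an ancestor of e3fbcb3.
Ancestors of e3fbcb3: {2c3ece4, cfe940e, d19b3ec, e3fbcb3}.
5afd899 is not among them, so fast-forward is not possible.

No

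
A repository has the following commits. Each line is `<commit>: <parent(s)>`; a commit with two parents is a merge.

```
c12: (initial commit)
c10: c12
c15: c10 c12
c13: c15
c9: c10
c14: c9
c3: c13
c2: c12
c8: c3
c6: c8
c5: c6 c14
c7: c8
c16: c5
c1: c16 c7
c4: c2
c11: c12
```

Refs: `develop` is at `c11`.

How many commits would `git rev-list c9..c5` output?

7

Reachable from c5: {c10, c12, c13, c14, c15, c3, c5, c6, c8, c9}.
Reachable from c9: {c10, c12, c9}.
In c5's history but not c9's: {c13, c14, c15, c3, c5, c6, c8} — 7 commits.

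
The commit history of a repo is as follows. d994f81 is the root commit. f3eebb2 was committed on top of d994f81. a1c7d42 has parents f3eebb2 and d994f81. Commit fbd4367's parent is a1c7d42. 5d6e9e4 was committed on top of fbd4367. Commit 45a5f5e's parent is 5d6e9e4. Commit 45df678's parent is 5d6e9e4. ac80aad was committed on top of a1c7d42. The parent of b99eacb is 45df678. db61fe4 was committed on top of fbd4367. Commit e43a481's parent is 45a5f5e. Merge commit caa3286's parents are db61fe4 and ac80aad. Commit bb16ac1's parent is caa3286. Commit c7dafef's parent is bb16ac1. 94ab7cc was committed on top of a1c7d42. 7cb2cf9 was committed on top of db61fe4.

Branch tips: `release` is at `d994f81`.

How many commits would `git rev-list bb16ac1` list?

8

Walking parent pointers from bb16ac1: reachable set = {a1c7d42, ac80aad, bb16ac1, caa3286, d994f81, db61fe4, f3eebb2, fbd4367}.
That is 8 commits.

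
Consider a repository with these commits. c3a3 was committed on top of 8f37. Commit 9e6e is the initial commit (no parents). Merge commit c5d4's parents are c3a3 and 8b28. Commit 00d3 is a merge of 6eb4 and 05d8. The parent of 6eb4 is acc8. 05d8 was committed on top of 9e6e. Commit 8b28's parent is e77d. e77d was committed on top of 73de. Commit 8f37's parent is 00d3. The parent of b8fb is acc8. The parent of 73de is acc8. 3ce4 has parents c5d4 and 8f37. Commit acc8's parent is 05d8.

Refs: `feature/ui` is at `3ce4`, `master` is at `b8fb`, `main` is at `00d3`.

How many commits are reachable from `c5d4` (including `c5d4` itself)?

Walking parent pointers from c5d4: reachable set = {00d3, 05d8, 6eb4, 73de, 8b28, 8f37, 9e6e, acc8, c3a3, c5d4, e77d}.
That is 11 commits.

11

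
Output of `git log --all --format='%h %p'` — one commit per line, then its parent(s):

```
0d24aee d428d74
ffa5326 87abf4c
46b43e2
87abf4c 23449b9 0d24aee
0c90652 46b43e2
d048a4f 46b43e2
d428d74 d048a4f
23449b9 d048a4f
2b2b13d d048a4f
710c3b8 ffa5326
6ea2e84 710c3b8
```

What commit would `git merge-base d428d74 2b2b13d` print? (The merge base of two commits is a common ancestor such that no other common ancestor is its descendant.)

Ancestors of d428d74: {46b43e2, d048a4f, d428d74}.
Ancestors of 2b2b13d: {2b2b13d, 46b43e2, d048a4f}.
Common ancestors: {46b43e2, d048a4f}.
Among these, d048a4f is not an ancestor of any other common ancestor — it is the merge base.

d048a4f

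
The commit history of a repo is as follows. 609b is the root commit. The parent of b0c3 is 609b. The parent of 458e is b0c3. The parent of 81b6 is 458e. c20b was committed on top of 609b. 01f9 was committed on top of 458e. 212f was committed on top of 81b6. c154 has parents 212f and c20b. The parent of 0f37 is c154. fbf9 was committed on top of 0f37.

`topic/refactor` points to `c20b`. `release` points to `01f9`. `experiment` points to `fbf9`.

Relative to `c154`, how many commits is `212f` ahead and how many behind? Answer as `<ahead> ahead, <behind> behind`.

Reachable from 212f: {212f, 458e, 609b, 81b6, b0c3}.
Reachable from c154: {212f, 458e, 609b, 81b6, b0c3, c154, c20b}.
Only in 212f's history (ahead): {} — 0.
Only in c154's history (behind): {c154, c20b} — 2.

0 ahead, 2 behind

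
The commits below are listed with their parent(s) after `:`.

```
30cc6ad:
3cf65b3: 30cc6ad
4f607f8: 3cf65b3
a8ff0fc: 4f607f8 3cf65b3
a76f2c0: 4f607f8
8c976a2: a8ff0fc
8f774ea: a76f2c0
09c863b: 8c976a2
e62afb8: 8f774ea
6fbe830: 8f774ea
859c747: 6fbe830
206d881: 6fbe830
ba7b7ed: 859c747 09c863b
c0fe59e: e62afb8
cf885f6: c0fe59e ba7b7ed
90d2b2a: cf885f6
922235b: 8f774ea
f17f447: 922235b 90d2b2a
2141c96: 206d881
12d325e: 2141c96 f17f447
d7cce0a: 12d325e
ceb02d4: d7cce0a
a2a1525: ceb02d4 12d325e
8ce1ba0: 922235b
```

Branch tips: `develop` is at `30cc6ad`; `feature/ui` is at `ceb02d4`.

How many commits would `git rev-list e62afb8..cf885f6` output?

8

Reachable from cf885f6: {09c863b, 30cc6ad, 3cf65b3, 4f607f8, 6fbe830, 859c747, 8c976a2, 8f774ea, a76f2c0, a8ff0fc, ba7b7ed, c0fe59e, cf885f6, e62afb8}.
Reachable from e62afb8: {30cc6ad, 3cf65b3, 4f607f8, 8f774ea, a76f2c0, e62afb8}.
In cf885f6's history but not e62afb8's: {09c863b, 6fbe830, 859c747, 8c976a2, a8ff0fc, ba7b7ed, c0fe59e, cf885f6} — 8 commits.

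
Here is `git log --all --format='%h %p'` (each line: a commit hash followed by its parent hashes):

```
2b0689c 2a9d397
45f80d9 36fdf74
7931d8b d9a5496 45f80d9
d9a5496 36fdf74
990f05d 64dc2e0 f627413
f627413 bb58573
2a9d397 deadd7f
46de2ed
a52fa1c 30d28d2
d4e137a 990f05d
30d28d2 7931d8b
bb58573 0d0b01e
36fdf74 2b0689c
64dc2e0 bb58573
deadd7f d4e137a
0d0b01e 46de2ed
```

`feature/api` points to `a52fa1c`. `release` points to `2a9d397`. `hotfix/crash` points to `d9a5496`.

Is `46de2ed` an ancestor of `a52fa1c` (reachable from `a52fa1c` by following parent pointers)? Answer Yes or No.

Ancestors of a52fa1c (commits reachable by following parents): {0d0b01e, 2a9d397, 2b0689c, 30d28d2, 36fdf74, 45f80d9, 46de2ed, 64dc2e0, 7931d8b, 990f05d, a52fa1c, bb58573, d4e137a, d9a5496, deadd7f, f627413}.
46de2ed is in that set, so it is an ancestor of a52fa1c.

Yes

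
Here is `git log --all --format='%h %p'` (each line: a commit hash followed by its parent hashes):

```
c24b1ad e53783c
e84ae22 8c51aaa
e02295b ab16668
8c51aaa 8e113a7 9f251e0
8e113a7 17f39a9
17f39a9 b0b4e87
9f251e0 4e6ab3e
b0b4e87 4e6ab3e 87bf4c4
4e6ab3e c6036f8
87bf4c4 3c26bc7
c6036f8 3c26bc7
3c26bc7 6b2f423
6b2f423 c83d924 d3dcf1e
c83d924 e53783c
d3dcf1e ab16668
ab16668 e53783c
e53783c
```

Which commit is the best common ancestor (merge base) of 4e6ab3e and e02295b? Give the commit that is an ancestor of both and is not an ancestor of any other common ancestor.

ab16668

Ancestors of 4e6ab3e: {3c26bc7, 4e6ab3e, 6b2f423, ab16668, c6036f8, c83d924, d3dcf1e, e53783c}.
Ancestors of e02295b: {ab16668, e02295b, e53783c}.
Common ancestors: {ab16668, e53783c}.
Among these, ab16668 is not an ancestor of any other common ancestor — it is the merge base.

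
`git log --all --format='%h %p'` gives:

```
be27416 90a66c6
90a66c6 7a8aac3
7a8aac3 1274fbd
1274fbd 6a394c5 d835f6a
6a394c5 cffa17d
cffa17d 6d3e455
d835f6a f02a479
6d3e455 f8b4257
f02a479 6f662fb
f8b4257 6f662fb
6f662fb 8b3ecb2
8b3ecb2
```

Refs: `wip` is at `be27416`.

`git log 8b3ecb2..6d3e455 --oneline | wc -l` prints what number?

Reachable from 6d3e455: {6d3e455, 6f662fb, 8b3ecb2, f8b4257}.
Reachable from 8b3ecb2: {8b3ecb2}.
In 6d3e455's history but not 8b3ecb2's: {6d3e455, 6f662fb, f8b4257} — 3 commits.

3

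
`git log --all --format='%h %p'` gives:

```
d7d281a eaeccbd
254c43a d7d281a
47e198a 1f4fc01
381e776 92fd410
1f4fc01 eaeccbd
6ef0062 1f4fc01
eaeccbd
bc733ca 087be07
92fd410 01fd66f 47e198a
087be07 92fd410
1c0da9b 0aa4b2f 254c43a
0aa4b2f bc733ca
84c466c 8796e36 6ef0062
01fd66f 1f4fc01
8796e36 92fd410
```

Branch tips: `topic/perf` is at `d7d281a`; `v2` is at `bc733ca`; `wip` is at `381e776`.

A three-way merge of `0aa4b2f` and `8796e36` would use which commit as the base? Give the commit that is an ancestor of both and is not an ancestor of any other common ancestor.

92fd410

Ancestors of 0aa4b2f: {01fd66f, 087be07, 0aa4b2f, 1f4fc01, 47e198a, 92fd410, bc733ca, eaeccbd}.
Ancestors of 8796e36: {01fd66f, 1f4fc01, 47e198a, 8796e36, 92fd410, eaeccbd}.
Common ancestors: {01fd66f, 1f4fc01, 47e198a, 92fd410, eaeccbd}.
Among these, 92fd410 is not an ancestor of any other common ancestor — it is the merge base.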